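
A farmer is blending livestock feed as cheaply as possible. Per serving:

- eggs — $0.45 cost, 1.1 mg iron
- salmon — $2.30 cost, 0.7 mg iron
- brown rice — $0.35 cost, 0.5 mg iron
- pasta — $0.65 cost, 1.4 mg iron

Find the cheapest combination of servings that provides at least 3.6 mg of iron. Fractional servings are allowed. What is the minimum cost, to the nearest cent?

Cost per mg of iron: eggs $0.4091, pasta $0.4643, brown rice $0.7000, salmon $3.2857.
With no serving limits, use only eggs: 3.6 mg / 1.1 mg = 3.273 servings × $0.45 = $1.47.

$1.47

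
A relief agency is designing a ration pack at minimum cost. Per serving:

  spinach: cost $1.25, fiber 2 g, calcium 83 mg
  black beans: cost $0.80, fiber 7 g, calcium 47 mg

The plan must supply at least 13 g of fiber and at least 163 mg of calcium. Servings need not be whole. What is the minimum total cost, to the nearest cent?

Compare the cost at each extreme point of the feasible region.
spinach only: max(13/2, 163/83) = 6.5 servings → $8.12.
black beans only: max(13/7, 163/47) = 3.468 servings → $2.77.
spinach + black beans with both tight: 1.088 servings and 1.546 servings → $2.60.
Cheapest feasible corner: $2.60.

$2.60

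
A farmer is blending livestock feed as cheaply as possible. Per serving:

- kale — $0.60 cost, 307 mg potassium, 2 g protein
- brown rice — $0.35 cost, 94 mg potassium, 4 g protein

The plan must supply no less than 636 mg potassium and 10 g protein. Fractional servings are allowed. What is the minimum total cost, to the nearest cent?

The cheapest plan sits at a corner of the feasible region — with two constraints it uses at most two foods.
kale only: max(636/307, 10/2) = 5 servings → $3.00.
brown rice only: max(636/94, 10/4) = 6.766 servings → $2.37.
kale + brown rice with both tight: 1.542 servings and 1.729 servings → $1.53.
Cheapest feasible corner: $1.53.

$1.53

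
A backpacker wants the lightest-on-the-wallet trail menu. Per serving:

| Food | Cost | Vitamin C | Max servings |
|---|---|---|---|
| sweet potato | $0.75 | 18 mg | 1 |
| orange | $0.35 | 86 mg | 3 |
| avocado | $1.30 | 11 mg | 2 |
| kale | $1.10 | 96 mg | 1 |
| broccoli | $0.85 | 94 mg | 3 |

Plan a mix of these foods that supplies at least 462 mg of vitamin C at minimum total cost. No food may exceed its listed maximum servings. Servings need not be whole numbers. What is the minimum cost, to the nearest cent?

$2.89

Cost per mg of vitamin C: orange $0.0041, broccoli $0.0090, kale $0.0115, sweet potato $0.0417, avocado $0.1182.
Take 3 servings of orange: +258.0 mg vitamin C for $1.05 (total $1.05, still need 204.0 mg).
Take 2.17 servings of broccoli: +204.0 mg vitamin C for $1.84 (total $2.89, still need 0.0 mg).
Greedy by cheapest-per-mg is optimal for a single linear constraint, so the minimum cost is $2.89.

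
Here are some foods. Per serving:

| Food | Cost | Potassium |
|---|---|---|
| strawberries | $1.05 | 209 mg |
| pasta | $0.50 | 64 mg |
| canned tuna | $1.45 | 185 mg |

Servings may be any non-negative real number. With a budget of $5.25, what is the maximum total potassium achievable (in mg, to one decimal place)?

1045.0 mg

Potassium per dollar: strawberries 199, pasta 128, canned tuna 127.6.
With no serving limits, spend the whole cost allowance on strawberries: $5.25 / $1.05 × 209 mg = 1045.0 mg.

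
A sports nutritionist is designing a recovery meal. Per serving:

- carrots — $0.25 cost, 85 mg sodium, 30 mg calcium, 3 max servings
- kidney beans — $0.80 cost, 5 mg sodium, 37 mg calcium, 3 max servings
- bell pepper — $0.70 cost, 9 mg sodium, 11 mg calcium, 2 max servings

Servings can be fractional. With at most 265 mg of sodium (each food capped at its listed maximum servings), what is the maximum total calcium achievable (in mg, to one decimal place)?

Calcium per mg sodium: kidney beans 7.4, bell pepper 1.222, carrots 0.3529.
Take 3 servings of kidney beans: uses 15 mg sodium, +111.0 mg calcium (running total 111.0 mg).
Take 2 servings of bell pepper: uses 18 mg sodium, +22.0 mg calcium (running total 133.0 mg).
Take 2.729 servings of carrots: uses 232 mg sodium, +81.9 mg calcium (running total 214.9 mg).
Greedy by best ratio exhausts the sodium allowance optimally: 214.9 mg.

214.9 mg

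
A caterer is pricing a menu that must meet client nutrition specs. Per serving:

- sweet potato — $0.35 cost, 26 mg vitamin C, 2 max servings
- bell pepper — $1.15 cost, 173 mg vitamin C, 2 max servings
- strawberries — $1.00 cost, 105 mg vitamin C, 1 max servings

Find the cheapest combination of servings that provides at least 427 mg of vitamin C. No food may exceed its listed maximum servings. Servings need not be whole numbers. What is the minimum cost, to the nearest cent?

Cost per mg of vitamin C: bell pepper $0.0066, strawberries $0.0095, sweet potato $0.0135.
Take 2 servings of bell pepper: +346.0 mg vitamin C for $2.30 (total $2.30, still need 81.0 mg).
Take 0.7714 servings of strawberries: +81.0 mg vitamin C for $0.77 (total $3.07, still need 0.0 mg).
Greedy by cheapest-per-mg is optimal for a single linear constraint, so the minimum cost is $3.07.

$3.07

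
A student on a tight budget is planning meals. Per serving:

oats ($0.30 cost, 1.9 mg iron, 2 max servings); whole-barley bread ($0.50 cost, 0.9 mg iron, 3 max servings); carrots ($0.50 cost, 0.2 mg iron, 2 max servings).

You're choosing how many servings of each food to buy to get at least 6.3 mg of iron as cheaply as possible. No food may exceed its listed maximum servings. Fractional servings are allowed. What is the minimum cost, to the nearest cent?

$1.99

Cost per mg of iron: oats $0.1579, whole-barley bread $0.5556, carrots $2.5000.
Take 2 servings of oats: +3.8 mg iron for $0.60 (total $0.60, still need 2.5 mg).
Take 2.778 servings of whole-barley bread: +2.5 mg iron for $1.39 (total $1.99, still need 0.0 mg).
Filling from the cheapest source first is optimal under one linear minimum: $1.99.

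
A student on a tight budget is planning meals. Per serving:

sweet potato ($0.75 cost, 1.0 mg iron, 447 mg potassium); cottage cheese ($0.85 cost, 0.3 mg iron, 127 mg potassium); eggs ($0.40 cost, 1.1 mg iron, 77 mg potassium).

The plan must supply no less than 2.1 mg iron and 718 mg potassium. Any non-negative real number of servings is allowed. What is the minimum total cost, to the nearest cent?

$1.35

At the optimum either one food covers both requirements or two foods hit both targets exactly; no other combination can be cheaper.
sweet potato only: max(2.1/1.0, 718/447) = 2.1 servings → $1.57.
cottage cheese only: max(2.1/0.3, 718/127) = 7 servings → $5.95.
eggs only: max(2.1/1.1, 718/77) = 9.325 servings → $3.73.
sweet potato + cottage cheese: the both-tight solution has a negative serving — not a feasible corner.
sweet potato + eggs with both tight: 1.515 servings and 0.5322 servings → $1.35.
cottage cheese + eggs with both tight: 5.387 servings and 0.44 servings → $4.75.
So the least-cost plan costs $1.35.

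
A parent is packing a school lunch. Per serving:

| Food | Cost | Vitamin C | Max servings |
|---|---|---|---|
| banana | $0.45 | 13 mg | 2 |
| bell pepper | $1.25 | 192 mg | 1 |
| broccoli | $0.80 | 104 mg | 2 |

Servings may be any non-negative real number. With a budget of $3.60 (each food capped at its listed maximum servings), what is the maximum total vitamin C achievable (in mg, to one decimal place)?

Vitamin C per dollar: bell pepper 153.6, broccoli 130, banana 28.89.
Take 1 serving of bell pepper: spends $1.25, +192.0 mg vitamin C (running total 192.0 mg).
Take 2 servings of broccoli: spends $1.60, +208.0 mg vitamin C (running total 400.0 mg).
Take 1.667 servings of banana: spends $0.75, +21.7 mg vitamin C (running total 421.7 mg).
Filling greedily by vitamin C-per-dollar is optimal for one linear limit, giving 421.7 mg.

421.7 mg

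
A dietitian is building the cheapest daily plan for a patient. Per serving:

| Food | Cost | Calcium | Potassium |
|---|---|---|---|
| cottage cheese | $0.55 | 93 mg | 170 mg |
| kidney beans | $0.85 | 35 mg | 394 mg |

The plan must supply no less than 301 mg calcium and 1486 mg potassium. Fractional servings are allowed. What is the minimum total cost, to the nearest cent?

An LP optimum is at a vertex; with two nutrient constraints at most two foods are used. Check each candidate.
cottage cheese only: max(301/93, 1486/170) = 8.741 servings → $4.81.
kidney beans only: max(301/35, 1486/394) = 8.6 servings → $7.31.
cottage cheese + kidney beans with both tight: 2.169 servings and 2.836 servings → $3.60.
So the least-cost plan costs $3.60.

$3.60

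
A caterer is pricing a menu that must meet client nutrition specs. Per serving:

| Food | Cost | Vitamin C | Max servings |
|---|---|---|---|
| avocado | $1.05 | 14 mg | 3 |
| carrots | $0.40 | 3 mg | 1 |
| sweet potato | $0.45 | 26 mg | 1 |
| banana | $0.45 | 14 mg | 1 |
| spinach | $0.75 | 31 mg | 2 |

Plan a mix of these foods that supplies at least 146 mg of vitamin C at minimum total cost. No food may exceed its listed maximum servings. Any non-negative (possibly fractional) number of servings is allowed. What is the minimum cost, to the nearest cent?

$5.82

Cost per mg of vitamin C: sweet potato $0.0173, spinach $0.0242, banana $0.0321, avocado $0.0750, carrots $0.1333.
Take 1 serving of sweet potato: +26.0 mg vitamin C for $0.45 (total $0.45, still need 120.0 mg).
Take 2 servings of spinach: +62.0 mg vitamin C for $1.50 (total $1.95, still need 58.0 mg).
Take 1 serving of banana: +14.0 mg vitamin C for $0.45 (total $2.40, still need 44.0 mg).
Take 3 servings of avocado: +42.0 mg vitamin C for $3.15 (total $5.55, still need 2.0 mg).
Take 0.6667 servings of carrots: +2.0 mg vitamin C for $0.27 (total $5.82, still need 0.0 mg).
Filling from the cheapest source first is optimal under one linear minimum: $5.82.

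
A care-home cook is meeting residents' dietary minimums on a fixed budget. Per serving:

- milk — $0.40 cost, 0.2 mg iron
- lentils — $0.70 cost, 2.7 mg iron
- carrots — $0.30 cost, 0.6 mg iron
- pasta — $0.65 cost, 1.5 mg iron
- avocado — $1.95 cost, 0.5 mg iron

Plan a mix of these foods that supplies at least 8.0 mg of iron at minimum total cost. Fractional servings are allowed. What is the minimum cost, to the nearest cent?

$2.07

Cost per mg of iron: lentils $0.2593, pasta $0.4333, carrots $0.5000, milk $2.0000, avocado $3.9000.
With no serving limits, use only lentils: 8.0 mg / 2.7 mg = 2.963 servings × $0.70 = $2.07.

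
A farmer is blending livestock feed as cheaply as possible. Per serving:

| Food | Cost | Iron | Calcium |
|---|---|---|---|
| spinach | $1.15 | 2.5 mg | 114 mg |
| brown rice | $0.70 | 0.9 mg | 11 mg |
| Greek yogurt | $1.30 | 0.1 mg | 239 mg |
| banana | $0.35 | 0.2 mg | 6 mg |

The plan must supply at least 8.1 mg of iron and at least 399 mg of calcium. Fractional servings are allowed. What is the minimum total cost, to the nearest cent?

A basic optimal solution has at most two foods positive. Try each food alone and each pair with both targets met exactly.
spinach only: max(8.1/2.5, 399/114) = 3.5 servings → $4.03.
brown rice only: max(8.1/0.9, 399/11) = 36.27 servings → $25.39.
Greek yogurt only: max(8.1/0.1, 399/239) = 81 servings → $105.30.
banana only: max(8.1/0.2, 399/6) = 66.5 servings → $23.27.
spinach + brown rice with both targets exact would need a negative amount; discard.
spinach + Greek yogurt with both tight: 3.235 servings and 0.1264 servings → $3.88.
spinach + banana: intersection lies outside the first quadrant.
brown rice + Greek yogurt with both tight: 8.86 servings and 1.262 servings → $7.84.
brown rice + banana: intersection lies outside the first quadrant.
Greek yogurt + banana with both tight: 0.661 servings and 40.17 servings → $14.92.
Cheapest feasible corner: $3.88.

$3.88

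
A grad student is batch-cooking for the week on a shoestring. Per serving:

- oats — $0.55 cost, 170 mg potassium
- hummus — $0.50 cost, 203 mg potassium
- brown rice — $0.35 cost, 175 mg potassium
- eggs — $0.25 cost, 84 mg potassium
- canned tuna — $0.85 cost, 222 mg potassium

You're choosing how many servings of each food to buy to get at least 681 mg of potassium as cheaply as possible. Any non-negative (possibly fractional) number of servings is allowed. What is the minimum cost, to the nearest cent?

$1.36

Cost per mg of potassium: brown rice $0.0020, hummus $0.0025, eggs $0.0030, oats $0.0032, canned tuna $0.0038.
With no serving limits, use only brown rice: 681 mg / 175 mg = 3.891 servings × $0.35 = $1.36.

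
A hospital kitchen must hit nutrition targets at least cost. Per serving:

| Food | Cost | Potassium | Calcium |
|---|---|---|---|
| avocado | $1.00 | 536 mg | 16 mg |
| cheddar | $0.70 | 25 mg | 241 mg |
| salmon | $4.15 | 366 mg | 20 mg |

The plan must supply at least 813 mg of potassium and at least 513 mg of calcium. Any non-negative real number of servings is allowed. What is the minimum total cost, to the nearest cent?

For a min-cost LP with two ≥-constraints, a basic feasible solution has at most two positive variables.
avocado only: max(813/536, 513/16) = 32.06 servings → $32.06.
cheddar only: max(813/25, 513/241) = 32.52 servings → $22.76.
salmon only: max(813/366, 513/20) = 25.65 servings → $106.45.
avocado + cheddar with both tight: 1.422 servings and 2.034 servings → $2.85.
avocado + salmon: intersection lies outside the first quadrant.
cheddar + salmon with both tight: 1.955 servings and 2.088 servings → $10.03.
Cheapest feasible corner: $2.85.

$2.85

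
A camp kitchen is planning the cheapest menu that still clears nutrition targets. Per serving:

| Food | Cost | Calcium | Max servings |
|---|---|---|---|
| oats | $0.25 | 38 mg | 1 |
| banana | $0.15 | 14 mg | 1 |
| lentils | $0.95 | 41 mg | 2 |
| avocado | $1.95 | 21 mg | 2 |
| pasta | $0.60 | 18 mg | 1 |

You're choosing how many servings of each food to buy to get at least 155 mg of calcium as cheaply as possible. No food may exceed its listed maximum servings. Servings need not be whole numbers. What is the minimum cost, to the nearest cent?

Cost per mg of calcium: oats $0.0066, banana $0.0107, lentils $0.0232, pasta $0.0333, avocado $0.0929.
Take 1 serving of oats: +38.0 mg calcium for $0.25 (total $0.25, still need 117.0 mg).
Take 1 serving of banana: +14.0 mg calcium for $0.15 (total $0.40, still need 103.0 mg).
Take 2 servings of lentils: +82.0 mg calcium for $1.90 (total $2.30, still need 21.0 mg).
Take 1 serving of pasta: +18.0 mg calcium for $0.60 (total $2.90, still need 3.0 mg).
Take 0.1429 servings of avocado: +3.0 mg calcium for $0.28 (total $3.18, still need 0.0 mg).
Greedy by cheapest-per-mg is optimal for a single linear constraint, so the minimum cost is $3.18.

$3.18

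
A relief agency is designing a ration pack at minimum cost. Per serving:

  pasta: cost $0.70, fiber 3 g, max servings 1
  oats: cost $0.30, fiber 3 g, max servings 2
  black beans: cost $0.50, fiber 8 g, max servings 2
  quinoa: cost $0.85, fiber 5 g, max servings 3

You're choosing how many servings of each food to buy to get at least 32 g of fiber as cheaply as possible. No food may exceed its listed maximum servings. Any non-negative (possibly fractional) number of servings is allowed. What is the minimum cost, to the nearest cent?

$3.30

Cost per g of fiber: black beans $0.0625, oats $0.1000, quinoa $0.1700, pasta $0.2333.
Take 2 servings of black beans: +16.0 g fiber for $1.00 (total $1.00, still need 16.0 g).
Take 2 servings of oats: +6.0 g fiber for $0.60 (total $1.60, still need 10.0 g).
Take 2 servings of quinoa: +10.0 g fiber for $1.70 (total $3.30, still need 0.0 g).
Greedy by cheapest-per-g is optimal for a single linear constraint, so the minimum cost is $3.30.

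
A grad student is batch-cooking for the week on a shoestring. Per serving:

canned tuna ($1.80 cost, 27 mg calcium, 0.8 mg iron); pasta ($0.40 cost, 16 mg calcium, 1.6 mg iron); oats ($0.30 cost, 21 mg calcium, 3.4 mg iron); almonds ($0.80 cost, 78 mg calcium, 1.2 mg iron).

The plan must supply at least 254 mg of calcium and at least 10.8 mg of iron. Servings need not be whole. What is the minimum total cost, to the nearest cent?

Compare the cost at each extreme point of the feasible region.
canned tuna only: max(254/27, 10.8/0.8) = 13.5 servings → $24.30.
pasta only: max(254/16, 10.8/1.6) = 15.88 servings → $6.35.
oats only: max(254/21, 10.8/3.4) = 12.1 servings → $3.63.
almonds only: max(254/78, 10.8/1.2) = 9 servings → $7.20.
canned tuna + pasta with both tight: 7.684 servings and 2.908 servings → $14.99.
canned tuna + oats with both tight: 8.491 servings and 1.179 servings → $15.64.
canned tuna + almonds with both targets exact would need a negative amount; discard.
pasta + oats: the both-tight solution has a negative serving — not a feasible corner.
pasta + almonds with both tight: 5.091 servings and 2.212 servings → $3.81.
oats + almonds with both tight: 2.24 servings and 2.653 servings → $2.79.
The minimum over all feasible corners is $2.79.

$2.79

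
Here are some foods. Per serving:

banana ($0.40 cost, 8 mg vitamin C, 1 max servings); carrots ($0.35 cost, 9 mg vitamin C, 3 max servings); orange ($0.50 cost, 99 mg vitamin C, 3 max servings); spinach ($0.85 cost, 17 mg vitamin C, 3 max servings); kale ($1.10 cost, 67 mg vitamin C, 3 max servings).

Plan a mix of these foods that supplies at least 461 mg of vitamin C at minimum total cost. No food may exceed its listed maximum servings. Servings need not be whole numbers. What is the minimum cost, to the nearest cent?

$4.19

Cost per mg of vitamin C: orange $0.0051, kale $0.0164, carrots $0.0389, banana $0.0500, spinach $0.0500.
Take 3 servings of orange: +297.0 mg vitamin C for $1.50 (total $1.50, still need 164.0 mg).
Take 2.448 servings of kale: +164.0 mg vitamin C for $2.69 (total $4.19, still need 0.0 mg).
Filling from the cheapest source first is optimal under one linear minimum: $4.19.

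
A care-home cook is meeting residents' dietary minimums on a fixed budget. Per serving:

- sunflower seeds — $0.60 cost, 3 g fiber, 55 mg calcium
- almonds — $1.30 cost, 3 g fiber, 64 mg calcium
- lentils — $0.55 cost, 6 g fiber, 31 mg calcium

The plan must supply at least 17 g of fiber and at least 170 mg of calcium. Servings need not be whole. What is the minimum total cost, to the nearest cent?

$2.23

A basic optimal solution has at most two foods positive. Try each food alone and each pair with both targets met exactly.
sunflower seeds only: max(17/3, 170/55) = 5.667 servings → $3.40.
almonds only: max(17/3, 170/64) = 5.667 servings → $7.37.
lentils only: max(17/6, 170/31) = 5.484 servings → $3.02.
sunflower seeds + almonds with both targets exact would need a negative amount; discard.
sunflower seeds + lentils with both tight: 2.08 servings and 1.793 servings → $2.23.
almonds + lentils with both tight: 1.694 servings and 1.986 servings → $3.29.
So the least-cost plan costs $2.23.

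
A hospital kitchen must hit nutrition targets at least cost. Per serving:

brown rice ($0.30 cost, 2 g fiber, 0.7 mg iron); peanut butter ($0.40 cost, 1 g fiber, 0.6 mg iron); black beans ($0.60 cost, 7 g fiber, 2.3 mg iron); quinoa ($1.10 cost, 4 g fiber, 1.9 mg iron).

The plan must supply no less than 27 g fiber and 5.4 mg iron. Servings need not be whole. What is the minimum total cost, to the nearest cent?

$2.31

For a min-cost LP with two ≥-constraints, a basic feasible solution has at most two positive variables.
brown rice only: max(27/2, 5.4/0.7) = 13.5 servings → $4.05.
peanut butter only: max(27/1, 5.4/0.6) = 27 servings → $10.80.
black beans only: max(27/7, 5.4/2.3) = 3.857 servings → $2.31.
quinoa only: max(27/4, 5.4/1.9) = 6.75 servings → $7.42.
brown rice + peanut butter: the both-tight solution has a negative serving — not a feasible corner.
brown rice + black beans: the both-tight solution has a negative serving — not a feasible corner.
brown rice + quinoa with both targets exact would need a negative amount; discard.
peanut butter + black beans with both targets exact would need a negative amount; discard.
peanut butter + quinoa: intersection lies outside the first quadrant.
black beans + quinoa: intersection lies outside the first quadrant.
Cheapest feasible corner: $2.31.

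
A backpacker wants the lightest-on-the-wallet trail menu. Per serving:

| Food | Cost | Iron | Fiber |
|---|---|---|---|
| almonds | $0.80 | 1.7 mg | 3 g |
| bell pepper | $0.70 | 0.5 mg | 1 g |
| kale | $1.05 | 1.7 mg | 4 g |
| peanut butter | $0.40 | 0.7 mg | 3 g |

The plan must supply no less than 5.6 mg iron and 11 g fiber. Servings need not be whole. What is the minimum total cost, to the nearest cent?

Compare the cost at each extreme point of the feasible region.
almonds only: max(5.6/1.7, 11/3) = 3.667 servings → $2.93.
bell pepper only: max(5.6/0.5, 11/1) = 11.2 servings → $7.84.
kale only: max(5.6/1.7, 11/4) = 3.294 servings → $3.46.
peanut butter only: max(5.6/0.7, 11/3) = 8 servings → $3.20.
almonds + bell pepper with both tight: 0.5 servings and 9.5 servings → $7.05.
almonds + kale with both tight: 2.176 servings and 1.118 servings → $2.91.
almonds + peanut butter with both tight: 3.033 servings and 0.6333 servings → $2.68.
bell pepper + kale with both targets exact would need a negative amount; discard.
bell pepper + peanut butter: the both-tight solution has a negative serving — not a feasible corner.
kale + peanut butter: the both-tight solution has a negative serving — not a feasible corner.
Cheapest feasible corner: $2.68.

$2.68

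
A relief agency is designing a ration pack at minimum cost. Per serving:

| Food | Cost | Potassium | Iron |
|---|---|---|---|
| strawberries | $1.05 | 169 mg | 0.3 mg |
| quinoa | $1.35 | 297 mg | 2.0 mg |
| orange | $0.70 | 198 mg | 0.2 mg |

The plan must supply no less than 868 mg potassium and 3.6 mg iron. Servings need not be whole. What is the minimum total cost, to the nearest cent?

$3.55

Minimising a linear cost over {potassium ≥ 868, iron ≥ 3.6, servings ≥ 0} — the optimum is at a vertex, using one or two foods.
strawberries only: max(868/169, 3.6/0.3) = 12 servings → $12.60.
quinoa only: max(868/297, 3.6/2.0) = 2.923 servings → $3.95.
orange only: max(868/198, 3.6/0.2) = 18 servings → $12.60.
strawberries + quinoa with both tight: 2.679 servings and 1.398 servings → $4.70.
strawberries + orange with both targets exact would need a negative amount; discard.
quinoa + orange with both tight: 1.602 servings and 1.981 servings → $3.55.
Cheapest feasible corner: $3.55.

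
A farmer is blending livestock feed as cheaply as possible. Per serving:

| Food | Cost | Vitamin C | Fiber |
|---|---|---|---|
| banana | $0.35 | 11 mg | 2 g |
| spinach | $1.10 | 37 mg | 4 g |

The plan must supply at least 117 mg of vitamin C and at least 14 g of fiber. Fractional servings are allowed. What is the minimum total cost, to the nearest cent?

$3.52

A basic optimal solution has at most two foods positive. Try each food alone and each pair with both targets met exactly.
banana only: max(117/11, 14/2) = 10.64 servings → $3.72.
spinach only: max(117/37, 14/4) = 3.5 servings → $3.85.
banana + spinach with both tight: 1.667 servings and 2.667 servings → $3.52.
The minimum over all feasible corners is $3.52.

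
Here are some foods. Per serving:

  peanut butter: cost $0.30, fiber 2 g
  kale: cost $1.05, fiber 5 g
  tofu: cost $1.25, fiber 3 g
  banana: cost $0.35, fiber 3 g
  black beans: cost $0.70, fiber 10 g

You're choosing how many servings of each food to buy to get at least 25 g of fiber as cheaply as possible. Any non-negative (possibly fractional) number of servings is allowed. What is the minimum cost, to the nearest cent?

Cost per g of fiber: black beans $0.0700, banana $0.1167, peanut butter $0.1500, kale $0.2100, tofu $0.4167.
With no serving limits, use only black beans: 25 g / 10 g = 2.5 servings × $0.70 = $1.75.

$1.75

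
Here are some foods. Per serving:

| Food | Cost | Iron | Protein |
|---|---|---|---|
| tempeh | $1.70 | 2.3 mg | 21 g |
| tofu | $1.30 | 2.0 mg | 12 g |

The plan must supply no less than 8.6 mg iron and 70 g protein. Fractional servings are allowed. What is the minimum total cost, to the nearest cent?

$6.11

The cheapest plan sits at a corner of the feasible region — with two constraints it uses at most two foods.
tempeh only: max(8.6/2.3, 70/21) = 3.739 servings → $6.36.
tofu only: max(8.6/2.0, 70/12) = 5.833 servings → $7.58.
tempeh + tofu with both tight: 2.556 servings and 1.361 servings → $6.11.
So the least-cost plan costs $6.11.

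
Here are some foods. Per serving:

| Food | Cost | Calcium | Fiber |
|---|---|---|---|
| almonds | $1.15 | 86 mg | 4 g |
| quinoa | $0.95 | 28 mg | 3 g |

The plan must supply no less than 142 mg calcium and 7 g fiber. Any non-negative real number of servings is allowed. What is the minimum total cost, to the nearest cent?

This is a tiny linear program; its minimum lies at a vertex of the feasible set. List the vertices and price them.
almonds only: max(142/86, 7/4) = 1.75 servings → $2.01.
quinoa only: max(142/28, 7/3) = 5.071 servings → $4.82.
almonds + quinoa with both tight: 1.575 servings and 0.2329 servings → $2.03.
Cheapest feasible corner: $2.01.

$2.01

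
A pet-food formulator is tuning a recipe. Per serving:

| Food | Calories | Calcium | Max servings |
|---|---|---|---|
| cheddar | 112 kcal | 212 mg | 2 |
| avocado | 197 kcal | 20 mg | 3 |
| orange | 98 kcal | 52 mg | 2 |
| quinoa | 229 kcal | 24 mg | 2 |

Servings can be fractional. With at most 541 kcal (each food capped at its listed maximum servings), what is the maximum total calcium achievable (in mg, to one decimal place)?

Calcium per kcal: cheddar 1.893, orange 0.5306, quinoa 0.1048, avocado 0.1015.
Take 2 servings of cheddar: uses 224 kcal, +424.0 mg calcium (running total 424.0 mg).
Take 2 servings of orange: uses 196 kcal, +104.0 mg calcium (running total 528.0 mg).
Take 0.5284 servings of quinoa: uses 121 kcal, +12.7 mg calcium (running total 540.7 mg).
Greedy by best ratio exhausts the calories allowance optimally: 540.7 mg.

540.7 mg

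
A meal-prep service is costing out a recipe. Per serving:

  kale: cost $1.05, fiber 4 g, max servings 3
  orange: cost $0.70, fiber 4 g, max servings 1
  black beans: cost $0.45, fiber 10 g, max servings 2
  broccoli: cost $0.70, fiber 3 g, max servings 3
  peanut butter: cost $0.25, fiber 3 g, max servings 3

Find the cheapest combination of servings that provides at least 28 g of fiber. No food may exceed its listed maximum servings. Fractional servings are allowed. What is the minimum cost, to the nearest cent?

$1.57

Cost per g of fiber: black beans $0.0450, peanut butter $0.0833, orange $0.1750, broccoli $0.2333, kale $0.2625.
Take 2 servings of black beans: +20.0 g fiber for $0.90 (total $0.90, still need 8.0 g).
Take 2.667 servings of peanut butter: +8.0 g fiber for $0.67 (total $1.57, still need 0.0 g).
Filling from the cheapest source first is optimal under one linear minimum: $1.57.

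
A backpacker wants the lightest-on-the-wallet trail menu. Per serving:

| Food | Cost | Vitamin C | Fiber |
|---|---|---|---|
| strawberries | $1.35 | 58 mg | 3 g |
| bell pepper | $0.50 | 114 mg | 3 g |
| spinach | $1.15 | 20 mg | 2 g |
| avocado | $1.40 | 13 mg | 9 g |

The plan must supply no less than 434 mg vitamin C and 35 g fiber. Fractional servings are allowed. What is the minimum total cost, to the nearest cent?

$5.56

With two linear requirements the optimum uses one or two foods; enumerate the corners.
strawberries only: max(434/58, 35/3) = 11.67 servings → $15.75.
bell pepper only: max(434/114, 35/3) = 11.67 servings → $5.83.
spinach only: max(434/20, 35/2) = 21.7 servings → $24.95.
avocado only: max(434/13, 35/9) = 33.38 servings → $46.74.
strawberries + bell pepper: the both-tight solution has a negative serving — not a feasible corner.
strawberries + spinach with both tight: 3 servings and 13 servings → $19.00.
strawberries + avocado with both tight: 7.145 servings and 1.507 servings → $11.76.
bell pepper + spinach with both tight: 1 serving and 16 servings → $18.90.
bell pepper + avocado with both tight: 3.496 servings and 2.723 servings → $5.56.
spinach + avocado: intersection lies outside the first quadrant.
Cheapest feasible corner: $5.56.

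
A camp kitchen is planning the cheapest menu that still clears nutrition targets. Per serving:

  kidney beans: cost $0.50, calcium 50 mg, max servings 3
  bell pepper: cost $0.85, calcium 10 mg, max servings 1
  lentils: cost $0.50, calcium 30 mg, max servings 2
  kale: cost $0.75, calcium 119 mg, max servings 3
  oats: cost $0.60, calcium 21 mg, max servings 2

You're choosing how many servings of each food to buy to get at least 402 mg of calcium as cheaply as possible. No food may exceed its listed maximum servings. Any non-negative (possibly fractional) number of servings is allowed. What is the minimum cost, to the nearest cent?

Cost per mg of calcium: kale $0.0063, kidney beans $0.0100, lentils $0.0167, oats $0.0286, bell pepper $0.0850.
Take 3 servings of kale: +357.0 mg calcium for $2.25 (total $2.25, still need 45.0 mg).
Take 0.9 servings of kidney beans: +45.0 mg calcium for $0.45 (total $2.70, still need 0.0 mg).
Filling from the cheapest source first is optimal under one linear minimum: $2.70.

$2.70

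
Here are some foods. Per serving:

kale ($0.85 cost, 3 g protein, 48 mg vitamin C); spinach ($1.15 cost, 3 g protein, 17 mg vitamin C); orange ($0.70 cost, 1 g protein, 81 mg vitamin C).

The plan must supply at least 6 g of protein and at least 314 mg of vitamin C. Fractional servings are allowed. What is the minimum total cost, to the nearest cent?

$3.10

Two binding constraints pin down two serving amounts, so the optimal mix uses at most two foods. The candidates are each food alone (scaled to the tighter of protein/vitamin C) and each pair with both constraints tight.
kale only: max(6/3, 314/48) = 6.542 servings → $5.56.
spinach only: max(6/3, 314/17) = 18.47 servings → $21.24.
orange only: max(6/1, 314/81) = 6 servings → $4.20.
kale + spinach: intersection lies outside the first quadrant.
kale + orange with both tight: 0.8821 servings and 3.354 servings → $3.10.
spinach + orange with both tight: 0.7611 servings and 3.717 servings → $3.48.
So the least-cost plan costs $3.10.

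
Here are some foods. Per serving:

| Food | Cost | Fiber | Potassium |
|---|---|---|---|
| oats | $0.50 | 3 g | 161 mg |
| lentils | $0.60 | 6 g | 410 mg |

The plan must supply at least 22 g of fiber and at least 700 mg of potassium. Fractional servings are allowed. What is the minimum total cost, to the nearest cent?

$2.20

With two linear requirements the optimum uses one or two foods; enumerate the corners.
oats only: max(22/3, 700/161) = 7.333 servings → $3.67.
lentils only: max(22/6, 700/410) = 3.667 servings → $2.20.
oats + lentils with both targets exact would need a negative amount; discard.
The minimum over all feasible corners is $2.20.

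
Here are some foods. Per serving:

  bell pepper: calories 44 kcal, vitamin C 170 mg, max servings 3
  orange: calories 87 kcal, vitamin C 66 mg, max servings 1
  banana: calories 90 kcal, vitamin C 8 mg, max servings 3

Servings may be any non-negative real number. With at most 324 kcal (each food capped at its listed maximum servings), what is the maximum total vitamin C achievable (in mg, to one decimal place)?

Vitamin C per kcal: bell pepper 3.864, orange 0.7586, banana 0.08889.
Take 3 servings of bell pepper: uses 132 kcal, +510.0 mg vitamin C (running total 510.0 mg).
Take 1 serving of orange: uses 87 kcal, +66.0 mg vitamin C (running total 576.0 mg).
Take 1.167 servings of banana: uses 105 kcal, +9.3 mg vitamin C (running total 585.3 mg).
Greedy by best ratio exhausts the calories allowance optimally: 585.3 mg.

585.3 mg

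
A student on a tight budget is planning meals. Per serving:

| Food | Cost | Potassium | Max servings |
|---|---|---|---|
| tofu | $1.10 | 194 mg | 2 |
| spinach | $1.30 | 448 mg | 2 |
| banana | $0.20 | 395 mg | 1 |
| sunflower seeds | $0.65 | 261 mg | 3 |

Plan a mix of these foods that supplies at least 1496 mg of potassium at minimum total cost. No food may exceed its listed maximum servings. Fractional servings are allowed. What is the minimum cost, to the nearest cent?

$3.07

Cost per mg of potassium: banana $0.0005, sunflower seeds $0.0025, spinach $0.0029, tofu $0.0057.
Take 1 serving of banana: +395.0 mg potassium for $0.20 (total $0.20, still need 1101.0 mg).
Take 3 servings of sunflower seeds: +783.0 mg potassium for $1.95 (total $2.15, still need 318.0 mg).
Take 0.7098 servings of spinach: +318.0 mg potassium for $0.92 (total $3.07, still need 0.0 mg).
Greedy by cheapest-per-mg is optimal for a single linear constraint, so the minimum cost is $3.07.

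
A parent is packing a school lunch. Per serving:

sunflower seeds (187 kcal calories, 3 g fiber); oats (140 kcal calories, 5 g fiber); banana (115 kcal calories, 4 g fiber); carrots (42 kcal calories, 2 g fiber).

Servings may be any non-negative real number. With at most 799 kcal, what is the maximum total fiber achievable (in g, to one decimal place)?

Fiber per kcal: carrots 0.04762, oats 0.03571, banana 0.03478, sunflower seeds 0.01604.
With no serving limits, spend the whole calories allowance on carrots: 799 kcal / 42 kcal × 2 g = 38.0 g.

38.0 g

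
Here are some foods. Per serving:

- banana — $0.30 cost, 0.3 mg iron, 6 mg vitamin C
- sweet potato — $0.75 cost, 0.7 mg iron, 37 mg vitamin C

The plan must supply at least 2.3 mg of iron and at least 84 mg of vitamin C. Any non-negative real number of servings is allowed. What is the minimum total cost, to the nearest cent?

Compare the cost at each extreme point of the feasible region.
banana only: max(2.3/0.3, 84/6) = 14 servings → $4.20.
sweet potato only: max(2.3/0.7, 84/37) = 3.286 servings → $2.46.
banana + sweet potato with both tight: 3.812 servings and 1.652 servings → $2.38.
So the least-cost plan costs $2.38.

$2.38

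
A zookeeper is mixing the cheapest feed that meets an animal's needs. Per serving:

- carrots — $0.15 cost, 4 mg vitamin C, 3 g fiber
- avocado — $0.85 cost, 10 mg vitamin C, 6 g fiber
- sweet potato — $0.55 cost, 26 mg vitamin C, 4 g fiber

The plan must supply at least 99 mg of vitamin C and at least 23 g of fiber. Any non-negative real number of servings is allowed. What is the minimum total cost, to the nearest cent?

$2.31

Two binding constraints pin down two serving amounts, so the optimal mix uses at most two foods. The candidates are each food alone (scaled to the tighter of vitamin C/fiber) and each pair with both constraints tight.
carrots only: max(99/4, 23/3) = 24.75 servings → $3.71.
avocado only: max(99/10, 23/6) = 9.9 servings → $8.41.
sweet potato only: max(99/26, 23/4) = 5.75 servings → $3.16.
carrots + avocado: the both-tight solution has a negative serving — not a feasible corner.
carrots + sweet potato with both tight: 3.258 servings and 3.306 servings → $2.31.
avocado + sweet potato with both tight: 1.741 servings and 3.138 servings → $3.21.
So the least-cost plan costs $2.31.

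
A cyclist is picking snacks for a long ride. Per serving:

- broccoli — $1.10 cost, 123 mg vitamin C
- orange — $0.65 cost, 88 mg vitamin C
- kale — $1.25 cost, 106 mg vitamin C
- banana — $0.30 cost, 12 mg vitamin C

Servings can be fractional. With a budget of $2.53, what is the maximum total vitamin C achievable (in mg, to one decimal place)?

Vitamin C per dollar: orange 135.4, broccoli 111.8, kale 84.8, banana 40.
With no serving limits, spend the whole cost allowance on orange: $2.53 / $0.65 × 88 mg = 342.5 mg.

342.5 mg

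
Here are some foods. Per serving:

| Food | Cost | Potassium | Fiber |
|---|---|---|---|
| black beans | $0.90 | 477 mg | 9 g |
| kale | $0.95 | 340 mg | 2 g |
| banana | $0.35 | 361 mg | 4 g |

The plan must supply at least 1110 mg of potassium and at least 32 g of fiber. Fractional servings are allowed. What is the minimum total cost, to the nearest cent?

$2.80

black beans only: max(1110/477, 32/9) = 3.556 servings → $3.20.
kale only: max(1110/340, 32/2) = 16 servings → $15.20.
banana only: max(1110/361, 32/4) = 8 servings → $2.80.
black beans + kale with both targets exact would need a negative amount; discard.
black beans + banana with both targets exact would need a negative amount; discard.
kale + banana: the both-tight solution has a negative serving — not a feasible corner.
So the least-cost plan costs $2.80.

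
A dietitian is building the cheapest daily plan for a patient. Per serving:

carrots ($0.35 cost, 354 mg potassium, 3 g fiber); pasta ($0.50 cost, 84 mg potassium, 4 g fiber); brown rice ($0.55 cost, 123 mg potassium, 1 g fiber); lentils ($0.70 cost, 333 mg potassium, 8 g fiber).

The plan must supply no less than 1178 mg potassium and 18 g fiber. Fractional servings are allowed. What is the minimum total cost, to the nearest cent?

An LP optimum is at a vertex; with two nutrient constraints at most two foods are used. Check each candidate.
carrots only: max(1178/354, 18/3) = 6 servings → $2.10.
pasta only: max(1178/84, 18/4) = 14.02 servings → $7.01.
brown rice only: max(1178/123, 18/1) = 18 servings → $9.90.
lentils only: max(1178/333, 18/8) = 3.538 servings → $2.48.
carrots + pasta with both tight: 2.749 servings and 2.438 servings → $2.18.
carrots + brown rice: intersection lies outside the first quadrant.
carrots + lentils with both tight: 1.871 servings and 1.548 servings → $1.74.
pasta + brown rice with both tight: 2.539 servings and 7.843 servings → $5.58.
pasta + lentils: the both-tight solution has a negative serving — not a feasible corner.
brown rice + lentils with both tight: 5.269 servings and 1.591 servings → $4.01.
Cheapest feasible corner: $1.74.

$1.74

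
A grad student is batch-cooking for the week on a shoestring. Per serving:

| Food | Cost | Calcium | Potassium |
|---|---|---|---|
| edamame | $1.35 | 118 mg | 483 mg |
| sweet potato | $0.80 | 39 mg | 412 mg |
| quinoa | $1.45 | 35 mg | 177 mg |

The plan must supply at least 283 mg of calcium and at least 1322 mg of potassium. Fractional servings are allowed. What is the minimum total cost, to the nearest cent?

$3.47

Two binding constraints pin down two serving amounts, so the optimal mix uses at most two foods. The candidates are each food alone (scaled to the tighter of calcium/potassium) and each pair with both constraints tight.
edamame only: max(283/118, 1322/483) = 2.737 servings → $3.70.
sweet potato only: max(283/39, 1322/412) = 7.256 servings → $5.81.
quinoa only: max(283/35, 1322/177) = 8.086 servings → $11.72.
edamame + sweet potato with both tight: 2.184 servings and 0.6483 servings → $3.47.
edamame + quinoa with both tight: 0.9598 servings and 4.85 servings → $8.33.
sweet potato + quinoa: the both-tight solution has a negative serving — not a feasible corner.
So the least-cost plan costs $3.47.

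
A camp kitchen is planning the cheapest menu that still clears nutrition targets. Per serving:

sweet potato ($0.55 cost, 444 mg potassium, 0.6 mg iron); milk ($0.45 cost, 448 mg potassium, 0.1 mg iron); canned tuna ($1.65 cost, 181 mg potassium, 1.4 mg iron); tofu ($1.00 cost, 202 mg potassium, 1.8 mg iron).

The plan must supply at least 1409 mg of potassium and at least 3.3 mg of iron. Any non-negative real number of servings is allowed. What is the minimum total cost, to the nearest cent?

With two linear requirements the optimum uses one or two foods; enumerate the corners.
sweet potato only: max(1409/444, 3.3/0.6) = 5.5 servings → $3.02.
milk only: max(1409/448, 3.3/0.1) = 33 servings → $14.85.
canned tuna only: max(1409/181, 3.3/1.4) = 7.785 servings → $12.84.
tofu only: max(1409/202, 3.3/1.8) = 6.975 servings → $6.98.
sweet potato + milk: the both-tight solution has a negative serving — not a feasible corner.
sweet potato + canned tuna with both tight: 2.681 servings and 1.208 servings → $3.47.
sweet potato + tofu with both tight: 2.758 servings and 0.9142 servings → $2.43.
milk + canned tuna with both tight: 2.258 servings and 2.196 servings → $4.64.
milk + tofu with both tight: 2.378 servings and 1.701 servings → $2.77.
canned tuna + tofu: intersection lies outside the first quadrant.
The minimum over all feasible corners is $2.43.

$2.43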